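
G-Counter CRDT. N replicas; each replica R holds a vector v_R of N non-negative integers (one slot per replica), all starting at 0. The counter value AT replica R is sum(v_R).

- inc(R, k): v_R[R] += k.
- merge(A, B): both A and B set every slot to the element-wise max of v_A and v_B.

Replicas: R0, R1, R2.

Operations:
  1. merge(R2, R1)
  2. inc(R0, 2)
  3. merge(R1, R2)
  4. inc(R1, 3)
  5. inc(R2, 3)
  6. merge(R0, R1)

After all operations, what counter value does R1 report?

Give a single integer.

Answer: 5

Derivation:
Op 1: merge R2<->R1 -> R2=(0,0,0) R1=(0,0,0)
Op 2: inc R0 by 2 -> R0=(2,0,0) value=2
Op 3: merge R1<->R2 -> R1=(0,0,0) R2=(0,0,0)
Op 4: inc R1 by 3 -> R1=(0,3,0) value=3
Op 5: inc R2 by 3 -> R2=(0,0,3) value=3
Op 6: merge R0<->R1 -> R0=(2,3,0) R1=(2,3,0)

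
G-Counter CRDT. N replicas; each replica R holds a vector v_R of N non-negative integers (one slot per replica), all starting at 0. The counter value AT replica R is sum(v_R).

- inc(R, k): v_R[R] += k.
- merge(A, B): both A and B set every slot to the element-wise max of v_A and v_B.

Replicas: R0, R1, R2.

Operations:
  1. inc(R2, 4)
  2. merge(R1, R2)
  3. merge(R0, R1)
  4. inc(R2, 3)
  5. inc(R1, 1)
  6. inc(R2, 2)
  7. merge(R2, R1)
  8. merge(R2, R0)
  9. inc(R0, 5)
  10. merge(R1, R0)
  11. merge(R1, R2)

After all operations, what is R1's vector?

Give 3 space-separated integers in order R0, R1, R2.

Op 1: inc R2 by 4 -> R2=(0,0,4) value=4
Op 2: merge R1<->R2 -> R1=(0,0,4) R2=(0,0,4)
Op 3: merge R0<->R1 -> R0=(0,0,4) R1=(0,0,4)
Op 4: inc R2 by 3 -> R2=(0,0,7) value=7
Op 5: inc R1 by 1 -> R1=(0,1,4) value=5
Op 6: inc R2 by 2 -> R2=(0,0,9) value=9
Op 7: merge R2<->R1 -> R2=(0,1,9) R1=(0,1,9)
Op 8: merge R2<->R0 -> R2=(0,1,9) R0=(0,1,9)
Op 9: inc R0 by 5 -> R0=(5,1,9) value=15
Op 10: merge R1<->R0 -> R1=(5,1,9) R0=(5,1,9)
Op 11: merge R1<->R2 -> R1=(5,1,9) R2=(5,1,9)

Answer: 5 1 9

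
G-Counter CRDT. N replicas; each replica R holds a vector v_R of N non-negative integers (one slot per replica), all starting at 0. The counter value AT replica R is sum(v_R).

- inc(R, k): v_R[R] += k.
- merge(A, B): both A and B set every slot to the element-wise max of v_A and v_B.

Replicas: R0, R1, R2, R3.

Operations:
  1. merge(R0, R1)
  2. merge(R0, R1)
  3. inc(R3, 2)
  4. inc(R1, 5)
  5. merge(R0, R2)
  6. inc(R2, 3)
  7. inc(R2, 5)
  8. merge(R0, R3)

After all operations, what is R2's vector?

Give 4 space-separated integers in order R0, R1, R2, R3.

Op 1: merge R0<->R1 -> R0=(0,0,0,0) R1=(0,0,0,0)
Op 2: merge R0<->R1 -> R0=(0,0,0,0) R1=(0,0,0,0)
Op 3: inc R3 by 2 -> R3=(0,0,0,2) value=2
Op 4: inc R1 by 5 -> R1=(0,5,0,0) value=5
Op 5: merge R0<->R2 -> R0=(0,0,0,0) R2=(0,0,0,0)
Op 6: inc R2 by 3 -> R2=(0,0,3,0) value=3
Op 7: inc R2 by 5 -> R2=(0,0,8,0) value=8
Op 8: merge R0<->R3 -> R0=(0,0,0,2) R3=(0,0,0,2)

Answer: 0 0 8 0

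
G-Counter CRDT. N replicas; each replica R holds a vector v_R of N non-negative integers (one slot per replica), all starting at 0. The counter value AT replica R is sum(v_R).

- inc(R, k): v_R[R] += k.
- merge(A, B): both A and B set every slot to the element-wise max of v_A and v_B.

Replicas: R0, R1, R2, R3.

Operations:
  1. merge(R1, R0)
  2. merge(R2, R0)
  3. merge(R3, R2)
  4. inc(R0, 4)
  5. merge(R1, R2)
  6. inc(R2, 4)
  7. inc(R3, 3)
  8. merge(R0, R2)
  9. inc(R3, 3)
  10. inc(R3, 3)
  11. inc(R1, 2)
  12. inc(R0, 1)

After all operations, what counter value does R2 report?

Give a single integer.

Op 1: merge R1<->R0 -> R1=(0,0,0,0) R0=(0,0,0,0)
Op 2: merge R2<->R0 -> R2=(0,0,0,0) R0=(0,0,0,0)
Op 3: merge R3<->R2 -> R3=(0,0,0,0) R2=(0,0,0,0)
Op 4: inc R0 by 4 -> R0=(4,0,0,0) value=4
Op 5: merge R1<->R2 -> R1=(0,0,0,0) R2=(0,0,0,0)
Op 6: inc R2 by 4 -> R2=(0,0,4,0) value=4
Op 7: inc R3 by 3 -> R3=(0,0,0,3) value=3
Op 8: merge R0<->R2 -> R0=(4,0,4,0) R2=(4,0,4,0)
Op 9: inc R3 by 3 -> R3=(0,0,0,6) value=6
Op 10: inc R3 by 3 -> R3=(0,0,0,9) value=9
Op 11: inc R1 by 2 -> R1=(0,2,0,0) value=2
Op 12: inc R0 by 1 -> R0=(5,0,4,0) value=9

Answer: 8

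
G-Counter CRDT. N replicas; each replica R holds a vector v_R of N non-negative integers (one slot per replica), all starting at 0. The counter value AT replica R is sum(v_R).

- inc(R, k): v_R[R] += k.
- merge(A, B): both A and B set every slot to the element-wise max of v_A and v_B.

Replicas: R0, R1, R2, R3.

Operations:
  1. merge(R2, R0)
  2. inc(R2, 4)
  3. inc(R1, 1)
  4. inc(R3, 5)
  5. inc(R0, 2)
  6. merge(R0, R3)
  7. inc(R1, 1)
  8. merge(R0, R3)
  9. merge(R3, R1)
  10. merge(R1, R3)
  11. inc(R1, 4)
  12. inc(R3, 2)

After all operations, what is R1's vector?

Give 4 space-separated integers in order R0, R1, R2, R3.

Answer: 2 6 0 5

Derivation:
Op 1: merge R2<->R0 -> R2=(0,0,0,0) R0=(0,0,0,0)
Op 2: inc R2 by 4 -> R2=(0,0,4,0) value=4
Op 3: inc R1 by 1 -> R1=(0,1,0,0) value=1
Op 4: inc R3 by 5 -> R3=(0,0,0,5) value=5
Op 5: inc R0 by 2 -> R0=(2,0,0,0) value=2
Op 6: merge R0<->R3 -> R0=(2,0,0,5) R3=(2,0,0,5)
Op 7: inc R1 by 1 -> R1=(0,2,0,0) value=2
Op 8: merge R0<->R3 -> R0=(2,0,0,5) R3=(2,0,0,5)
Op 9: merge R3<->R1 -> R3=(2,2,0,5) R1=(2,2,0,5)
Op 10: merge R1<->R3 -> R1=(2,2,0,5) R3=(2,2,0,5)
Op 11: inc R1 by 4 -> R1=(2,6,0,5) value=13
Op 12: inc R3 by 2 -> R3=(2,2,0,7) value=11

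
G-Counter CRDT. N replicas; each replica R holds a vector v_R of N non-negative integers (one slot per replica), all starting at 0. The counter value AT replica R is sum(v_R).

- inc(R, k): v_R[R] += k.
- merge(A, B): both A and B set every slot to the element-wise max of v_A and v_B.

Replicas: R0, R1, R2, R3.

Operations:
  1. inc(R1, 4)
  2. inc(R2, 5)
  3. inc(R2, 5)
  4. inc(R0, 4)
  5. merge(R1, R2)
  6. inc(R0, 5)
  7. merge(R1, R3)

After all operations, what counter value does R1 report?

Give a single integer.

Op 1: inc R1 by 4 -> R1=(0,4,0,0) value=4
Op 2: inc R2 by 5 -> R2=(0,0,5,0) value=5
Op 3: inc R2 by 5 -> R2=(0,0,10,0) value=10
Op 4: inc R0 by 4 -> R0=(4,0,0,0) value=4
Op 5: merge R1<->R2 -> R1=(0,4,10,0) R2=(0,4,10,0)
Op 6: inc R0 by 5 -> R0=(9,0,0,0) value=9
Op 7: merge R1<->R3 -> R1=(0,4,10,0) R3=(0,4,10,0)

Answer: 14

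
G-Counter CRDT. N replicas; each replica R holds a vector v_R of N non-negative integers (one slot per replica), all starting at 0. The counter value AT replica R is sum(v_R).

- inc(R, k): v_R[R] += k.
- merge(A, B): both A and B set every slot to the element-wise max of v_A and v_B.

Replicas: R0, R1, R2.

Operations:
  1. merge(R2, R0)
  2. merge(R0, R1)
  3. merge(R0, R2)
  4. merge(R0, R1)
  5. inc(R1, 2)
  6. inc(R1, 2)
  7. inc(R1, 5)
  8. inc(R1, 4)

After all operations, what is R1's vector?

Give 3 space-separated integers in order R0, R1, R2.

Answer: 0 13 0

Derivation:
Op 1: merge R2<->R0 -> R2=(0,0,0) R0=(0,0,0)
Op 2: merge R0<->R1 -> R0=(0,0,0) R1=(0,0,0)
Op 3: merge R0<->R2 -> R0=(0,0,0) R2=(0,0,0)
Op 4: merge R0<->R1 -> R0=(0,0,0) R1=(0,0,0)
Op 5: inc R1 by 2 -> R1=(0,2,0) value=2
Op 6: inc R1 by 2 -> R1=(0,4,0) value=4
Op 7: inc R1 by 5 -> R1=(0,9,0) value=9
Op 8: inc R1 by 4 -> R1=(0,13,0) value=13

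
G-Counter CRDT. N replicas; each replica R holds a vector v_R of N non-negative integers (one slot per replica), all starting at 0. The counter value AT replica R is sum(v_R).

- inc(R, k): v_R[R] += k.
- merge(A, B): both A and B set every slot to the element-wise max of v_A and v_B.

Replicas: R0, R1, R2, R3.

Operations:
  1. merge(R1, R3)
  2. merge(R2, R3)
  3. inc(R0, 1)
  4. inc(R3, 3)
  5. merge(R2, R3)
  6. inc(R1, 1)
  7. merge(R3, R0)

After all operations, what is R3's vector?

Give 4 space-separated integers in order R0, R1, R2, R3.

Op 1: merge R1<->R3 -> R1=(0,0,0,0) R3=(0,0,0,0)
Op 2: merge R2<->R3 -> R2=(0,0,0,0) R3=(0,0,0,0)
Op 3: inc R0 by 1 -> R0=(1,0,0,0) value=1
Op 4: inc R3 by 3 -> R3=(0,0,0,3) value=3
Op 5: merge R2<->R3 -> R2=(0,0,0,3) R3=(0,0,0,3)
Op 6: inc R1 by 1 -> R1=(0,1,0,0) value=1
Op 7: merge R3<->R0 -> R3=(1,0,0,3) R0=(1,0,0,3)

Answer: 1 0 0 3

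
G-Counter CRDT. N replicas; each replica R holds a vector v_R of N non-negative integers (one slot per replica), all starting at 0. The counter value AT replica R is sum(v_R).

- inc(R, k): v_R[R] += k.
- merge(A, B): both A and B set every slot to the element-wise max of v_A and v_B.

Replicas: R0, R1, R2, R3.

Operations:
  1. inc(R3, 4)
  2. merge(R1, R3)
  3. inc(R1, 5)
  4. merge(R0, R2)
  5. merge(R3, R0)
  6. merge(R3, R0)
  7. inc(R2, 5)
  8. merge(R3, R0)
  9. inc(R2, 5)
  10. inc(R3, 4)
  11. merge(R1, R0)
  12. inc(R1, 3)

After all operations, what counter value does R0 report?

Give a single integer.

Answer: 9

Derivation:
Op 1: inc R3 by 4 -> R3=(0,0,0,4) value=4
Op 2: merge R1<->R3 -> R1=(0,0,0,4) R3=(0,0,0,4)
Op 3: inc R1 by 5 -> R1=(0,5,0,4) value=9
Op 4: merge R0<->R2 -> R0=(0,0,0,0) R2=(0,0,0,0)
Op 5: merge R3<->R0 -> R3=(0,0,0,4) R0=(0,0,0,4)
Op 6: merge R3<->R0 -> R3=(0,0,0,4) R0=(0,0,0,4)
Op 7: inc R2 by 5 -> R2=(0,0,5,0) value=5
Op 8: merge R3<->R0 -> R3=(0,0,0,4) R0=(0,0,0,4)
Op 9: inc R2 by 5 -> R2=(0,0,10,0) value=10
Op 10: inc R3 by 4 -> R3=(0,0,0,8) value=8
Op 11: merge R1<->R0 -> R1=(0,5,0,4) R0=(0,5,0,4)
Op 12: inc R1 by 3 -> R1=(0,8,0,4) value=12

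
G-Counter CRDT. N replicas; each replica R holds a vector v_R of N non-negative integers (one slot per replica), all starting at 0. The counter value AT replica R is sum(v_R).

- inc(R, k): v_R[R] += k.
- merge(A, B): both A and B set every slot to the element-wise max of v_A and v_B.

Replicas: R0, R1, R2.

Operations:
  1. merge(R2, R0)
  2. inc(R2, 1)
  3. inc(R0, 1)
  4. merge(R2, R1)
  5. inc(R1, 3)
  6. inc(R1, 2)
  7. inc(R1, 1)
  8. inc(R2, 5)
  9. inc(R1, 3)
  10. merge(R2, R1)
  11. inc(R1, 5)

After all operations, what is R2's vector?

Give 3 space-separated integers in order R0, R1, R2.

Answer: 0 9 6

Derivation:
Op 1: merge R2<->R0 -> R2=(0,0,0) R0=(0,0,0)
Op 2: inc R2 by 1 -> R2=(0,0,1) value=1
Op 3: inc R0 by 1 -> R0=(1,0,0) value=1
Op 4: merge R2<->R1 -> R2=(0,0,1) R1=(0,0,1)
Op 5: inc R1 by 3 -> R1=(0,3,1) value=4
Op 6: inc R1 by 2 -> R1=(0,5,1) value=6
Op 7: inc R1 by 1 -> R1=(0,6,1) value=7
Op 8: inc R2 by 5 -> R2=(0,0,6) value=6
Op 9: inc R1 by 3 -> R1=(0,9,1) value=10
Op 10: merge R2<->R1 -> R2=(0,9,6) R1=(0,9,6)
Op 11: inc R1 by 5 -> R1=(0,14,6) value=20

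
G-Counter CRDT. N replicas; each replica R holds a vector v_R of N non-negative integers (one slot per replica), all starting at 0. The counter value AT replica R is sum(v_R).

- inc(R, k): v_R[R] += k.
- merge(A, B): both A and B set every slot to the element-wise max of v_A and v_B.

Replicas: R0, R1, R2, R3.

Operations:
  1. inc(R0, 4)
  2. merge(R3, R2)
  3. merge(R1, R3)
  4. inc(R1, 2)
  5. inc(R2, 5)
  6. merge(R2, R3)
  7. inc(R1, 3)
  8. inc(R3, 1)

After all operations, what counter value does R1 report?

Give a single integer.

Answer: 5

Derivation:
Op 1: inc R0 by 4 -> R0=(4,0,0,0) value=4
Op 2: merge R3<->R2 -> R3=(0,0,0,0) R2=(0,0,0,0)
Op 3: merge R1<->R3 -> R1=(0,0,0,0) R3=(0,0,0,0)
Op 4: inc R1 by 2 -> R1=(0,2,0,0) value=2
Op 5: inc R2 by 5 -> R2=(0,0,5,0) value=5
Op 6: merge R2<->R3 -> R2=(0,0,5,0) R3=(0,0,5,0)
Op 7: inc R1 by 3 -> R1=(0,5,0,0) value=5
Op 8: inc R3 by 1 -> R3=(0,0,5,1) value=6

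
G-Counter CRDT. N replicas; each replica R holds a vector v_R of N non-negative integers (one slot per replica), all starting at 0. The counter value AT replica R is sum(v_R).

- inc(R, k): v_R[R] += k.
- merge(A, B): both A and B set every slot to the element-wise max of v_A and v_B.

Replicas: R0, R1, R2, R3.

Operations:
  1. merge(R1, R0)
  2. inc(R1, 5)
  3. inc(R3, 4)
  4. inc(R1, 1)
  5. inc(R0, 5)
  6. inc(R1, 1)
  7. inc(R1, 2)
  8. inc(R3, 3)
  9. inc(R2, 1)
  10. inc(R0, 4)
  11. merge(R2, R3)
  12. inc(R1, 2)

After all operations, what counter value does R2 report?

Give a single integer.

Answer: 8

Derivation:
Op 1: merge R1<->R0 -> R1=(0,0,0,0) R0=(0,0,0,0)
Op 2: inc R1 by 5 -> R1=(0,5,0,0) value=5
Op 3: inc R3 by 4 -> R3=(0,0,0,4) value=4
Op 4: inc R1 by 1 -> R1=(0,6,0,0) value=6
Op 5: inc R0 by 5 -> R0=(5,0,0,0) value=5
Op 6: inc R1 by 1 -> R1=(0,7,0,0) value=7
Op 7: inc R1 by 2 -> R1=(0,9,0,0) value=9
Op 8: inc R3 by 3 -> R3=(0,0,0,7) value=7
Op 9: inc R2 by 1 -> R2=(0,0,1,0) value=1
Op 10: inc R0 by 4 -> R0=(9,0,0,0) value=9
Op 11: merge R2<->R3 -> R2=(0,0,1,7) R3=(0,0,1,7)
Op 12: inc R1 by 2 -> R1=(0,11,0,0) value=11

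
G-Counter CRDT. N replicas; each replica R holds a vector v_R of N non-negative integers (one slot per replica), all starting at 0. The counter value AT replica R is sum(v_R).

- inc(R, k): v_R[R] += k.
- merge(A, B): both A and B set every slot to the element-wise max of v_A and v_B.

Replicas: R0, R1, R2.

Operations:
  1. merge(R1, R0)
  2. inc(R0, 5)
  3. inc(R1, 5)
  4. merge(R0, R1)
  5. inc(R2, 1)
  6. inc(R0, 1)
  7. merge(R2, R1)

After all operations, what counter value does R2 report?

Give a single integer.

Op 1: merge R1<->R0 -> R1=(0,0,0) R0=(0,0,0)
Op 2: inc R0 by 5 -> R0=(5,0,0) value=5
Op 3: inc R1 by 5 -> R1=(0,5,0) value=5
Op 4: merge R0<->R1 -> R0=(5,5,0) R1=(5,5,0)
Op 5: inc R2 by 1 -> R2=(0,0,1) value=1
Op 6: inc R0 by 1 -> R0=(6,5,0) value=11
Op 7: merge R2<->R1 -> R2=(5,5,1) R1=(5,5,1)

Answer: 11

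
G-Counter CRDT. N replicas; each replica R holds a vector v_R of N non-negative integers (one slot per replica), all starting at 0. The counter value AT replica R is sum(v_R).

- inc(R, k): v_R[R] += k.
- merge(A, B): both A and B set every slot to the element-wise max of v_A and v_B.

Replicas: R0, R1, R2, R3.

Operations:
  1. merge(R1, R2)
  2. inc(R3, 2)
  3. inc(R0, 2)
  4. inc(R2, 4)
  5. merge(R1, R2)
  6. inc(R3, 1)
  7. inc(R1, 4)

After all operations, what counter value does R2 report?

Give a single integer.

Answer: 4

Derivation:
Op 1: merge R1<->R2 -> R1=(0,0,0,0) R2=(0,0,0,0)
Op 2: inc R3 by 2 -> R3=(0,0,0,2) value=2
Op 3: inc R0 by 2 -> R0=(2,0,0,0) value=2
Op 4: inc R2 by 4 -> R2=(0,0,4,0) value=4
Op 5: merge R1<->R2 -> R1=(0,0,4,0) R2=(0,0,4,0)
Op 6: inc R3 by 1 -> R3=(0,0,0,3) value=3
Op 7: inc R1 by 4 -> R1=(0,4,4,0) value=8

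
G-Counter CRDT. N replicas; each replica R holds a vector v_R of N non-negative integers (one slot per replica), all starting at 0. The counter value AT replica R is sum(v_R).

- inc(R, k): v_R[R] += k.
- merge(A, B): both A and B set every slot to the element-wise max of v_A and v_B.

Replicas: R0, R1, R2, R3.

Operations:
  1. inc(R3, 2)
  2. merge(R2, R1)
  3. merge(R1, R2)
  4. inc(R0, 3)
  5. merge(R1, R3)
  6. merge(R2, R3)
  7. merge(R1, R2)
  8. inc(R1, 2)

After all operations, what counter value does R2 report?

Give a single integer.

Answer: 2

Derivation:
Op 1: inc R3 by 2 -> R3=(0,0,0,2) value=2
Op 2: merge R2<->R1 -> R2=(0,0,0,0) R1=(0,0,0,0)
Op 3: merge R1<->R2 -> R1=(0,0,0,0) R2=(0,0,0,0)
Op 4: inc R0 by 3 -> R0=(3,0,0,0) value=3
Op 5: merge R1<->R3 -> R1=(0,0,0,2) R3=(0,0,0,2)
Op 6: merge R2<->R3 -> R2=(0,0,0,2) R3=(0,0,0,2)
Op 7: merge R1<->R2 -> R1=(0,0,0,2) R2=(0,0,0,2)
Op 8: inc R1 by 2 -> R1=(0,2,0,2) value=4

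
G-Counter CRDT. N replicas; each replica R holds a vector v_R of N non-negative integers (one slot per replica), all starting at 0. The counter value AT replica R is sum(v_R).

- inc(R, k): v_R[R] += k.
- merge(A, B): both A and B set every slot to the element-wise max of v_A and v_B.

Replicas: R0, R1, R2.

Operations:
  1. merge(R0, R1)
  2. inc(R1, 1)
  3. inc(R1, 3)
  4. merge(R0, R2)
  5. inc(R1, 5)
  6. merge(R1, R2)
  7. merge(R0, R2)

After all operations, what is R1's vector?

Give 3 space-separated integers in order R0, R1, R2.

Answer: 0 9 0

Derivation:
Op 1: merge R0<->R1 -> R0=(0,0,0) R1=(0,0,0)
Op 2: inc R1 by 1 -> R1=(0,1,0) value=1
Op 3: inc R1 by 3 -> R1=(0,4,0) value=4
Op 4: merge R0<->R2 -> R0=(0,0,0) R2=(0,0,0)
Op 5: inc R1 by 5 -> R1=(0,9,0) value=9
Op 6: merge R1<->R2 -> R1=(0,9,0) R2=(0,9,0)
Op 7: merge R0<->R2 -> R0=(0,9,0) R2=(0,9,0)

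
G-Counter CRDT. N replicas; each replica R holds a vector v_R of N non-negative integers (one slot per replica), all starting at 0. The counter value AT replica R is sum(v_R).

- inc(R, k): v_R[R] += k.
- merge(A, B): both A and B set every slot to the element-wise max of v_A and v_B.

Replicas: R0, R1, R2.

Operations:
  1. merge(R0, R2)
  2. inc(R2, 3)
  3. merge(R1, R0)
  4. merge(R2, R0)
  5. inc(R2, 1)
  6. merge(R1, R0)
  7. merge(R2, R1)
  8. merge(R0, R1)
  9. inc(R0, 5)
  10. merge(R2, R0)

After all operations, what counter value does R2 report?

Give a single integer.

Op 1: merge R0<->R2 -> R0=(0,0,0) R2=(0,0,0)
Op 2: inc R2 by 3 -> R2=(0,0,3) value=3
Op 3: merge R1<->R0 -> R1=(0,0,0) R0=(0,0,0)
Op 4: merge R2<->R0 -> R2=(0,0,3) R0=(0,0,3)
Op 5: inc R2 by 1 -> R2=(0,0,4) value=4
Op 6: merge R1<->R0 -> R1=(0,0,3) R0=(0,0,3)
Op 7: merge R2<->R1 -> R2=(0,0,4) R1=(0,0,4)
Op 8: merge R0<->R1 -> R0=(0,0,4) R1=(0,0,4)
Op 9: inc R0 by 5 -> R0=(5,0,4) value=9
Op 10: merge R2<->R0 -> R2=(5,0,4) R0=(5,0,4)

Answer: 9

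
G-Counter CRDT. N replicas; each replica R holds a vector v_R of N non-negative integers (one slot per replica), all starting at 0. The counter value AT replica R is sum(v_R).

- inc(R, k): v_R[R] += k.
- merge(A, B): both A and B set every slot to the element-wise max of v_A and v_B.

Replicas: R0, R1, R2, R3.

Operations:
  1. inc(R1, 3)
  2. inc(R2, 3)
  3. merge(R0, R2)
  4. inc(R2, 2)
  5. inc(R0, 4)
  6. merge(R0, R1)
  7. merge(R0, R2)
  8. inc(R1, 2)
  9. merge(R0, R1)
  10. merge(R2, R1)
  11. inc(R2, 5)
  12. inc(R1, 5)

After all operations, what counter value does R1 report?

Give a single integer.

Op 1: inc R1 by 3 -> R1=(0,3,0,0) value=3
Op 2: inc R2 by 3 -> R2=(0,0,3,0) value=3
Op 3: merge R0<->R2 -> R0=(0,0,3,0) R2=(0,0,3,0)
Op 4: inc R2 by 2 -> R2=(0,0,5,0) value=5
Op 5: inc R0 by 4 -> R0=(4,0,3,0) value=7
Op 6: merge R0<->R1 -> R0=(4,3,3,0) R1=(4,3,3,0)
Op 7: merge R0<->R2 -> R0=(4,3,5,0) R2=(4,3,5,0)
Op 8: inc R1 by 2 -> R1=(4,5,3,0) value=12
Op 9: merge R0<->R1 -> R0=(4,5,5,0) R1=(4,5,5,0)
Op 10: merge R2<->R1 -> R2=(4,5,5,0) R1=(4,5,5,0)
Op 11: inc R2 by 5 -> R2=(4,5,10,0) value=19
Op 12: inc R1 by 5 -> R1=(4,10,5,0) value=19

Answer: 19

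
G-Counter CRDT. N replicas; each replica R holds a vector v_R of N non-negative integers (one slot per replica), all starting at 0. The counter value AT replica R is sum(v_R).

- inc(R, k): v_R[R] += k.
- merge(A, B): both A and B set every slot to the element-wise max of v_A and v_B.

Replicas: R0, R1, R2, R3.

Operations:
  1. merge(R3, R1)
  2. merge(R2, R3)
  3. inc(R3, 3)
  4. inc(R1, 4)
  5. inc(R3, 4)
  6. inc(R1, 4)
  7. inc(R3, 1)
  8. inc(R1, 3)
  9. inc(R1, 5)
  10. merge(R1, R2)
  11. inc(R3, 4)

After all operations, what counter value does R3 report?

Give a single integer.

Op 1: merge R3<->R1 -> R3=(0,0,0,0) R1=(0,0,0,0)
Op 2: merge R2<->R3 -> R2=(0,0,0,0) R3=(0,0,0,0)
Op 3: inc R3 by 3 -> R3=(0,0,0,3) value=3
Op 4: inc R1 by 4 -> R1=(0,4,0,0) value=4
Op 5: inc R3 by 4 -> R3=(0,0,0,7) value=7
Op 6: inc R1 by 4 -> R1=(0,8,0,0) value=8
Op 7: inc R3 by 1 -> R3=(0,0,0,8) value=8
Op 8: inc R1 by 3 -> R1=(0,11,0,0) value=11
Op 9: inc R1 by 5 -> R1=(0,16,0,0) value=16
Op 10: merge R1<->R2 -> R1=(0,16,0,0) R2=(0,16,0,0)
Op 11: inc R3 by 4 -> R3=(0,0,0,12) value=12

Answer: 12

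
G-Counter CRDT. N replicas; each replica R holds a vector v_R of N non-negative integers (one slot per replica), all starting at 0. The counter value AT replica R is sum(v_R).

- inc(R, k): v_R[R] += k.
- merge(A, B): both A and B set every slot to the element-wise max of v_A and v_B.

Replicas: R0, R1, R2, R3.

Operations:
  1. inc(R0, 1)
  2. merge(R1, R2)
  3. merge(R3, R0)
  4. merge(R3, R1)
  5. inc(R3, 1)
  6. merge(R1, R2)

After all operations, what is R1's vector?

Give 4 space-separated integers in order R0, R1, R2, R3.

Op 1: inc R0 by 1 -> R0=(1,0,0,0) value=1
Op 2: merge R1<->R2 -> R1=(0,0,0,0) R2=(0,0,0,0)
Op 3: merge R3<->R0 -> R3=(1,0,0,0) R0=(1,0,0,0)
Op 4: merge R3<->R1 -> R3=(1,0,0,0) R1=(1,0,0,0)
Op 5: inc R3 by 1 -> R3=(1,0,0,1) value=2
Op 6: merge R1<->R2 -> R1=(1,0,0,0) R2=(1,0,0,0)

Answer: 1 0 0 0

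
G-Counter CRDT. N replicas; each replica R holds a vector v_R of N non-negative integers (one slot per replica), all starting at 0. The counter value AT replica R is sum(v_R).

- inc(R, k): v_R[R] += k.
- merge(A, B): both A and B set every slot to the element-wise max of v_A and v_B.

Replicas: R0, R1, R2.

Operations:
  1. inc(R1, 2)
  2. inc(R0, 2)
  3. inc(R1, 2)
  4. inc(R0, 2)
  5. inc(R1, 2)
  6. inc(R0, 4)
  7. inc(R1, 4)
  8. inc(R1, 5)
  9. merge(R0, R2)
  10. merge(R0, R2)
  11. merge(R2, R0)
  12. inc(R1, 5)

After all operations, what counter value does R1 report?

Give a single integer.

Answer: 20

Derivation:
Op 1: inc R1 by 2 -> R1=(0,2,0) value=2
Op 2: inc R0 by 2 -> R0=(2,0,0) value=2
Op 3: inc R1 by 2 -> R1=(0,4,0) value=4
Op 4: inc R0 by 2 -> R0=(4,0,0) value=4
Op 5: inc R1 by 2 -> R1=(0,6,0) value=6
Op 6: inc R0 by 4 -> R0=(8,0,0) value=8
Op 7: inc R1 by 4 -> R1=(0,10,0) value=10
Op 8: inc R1 by 5 -> R1=(0,15,0) value=15
Op 9: merge R0<->R2 -> R0=(8,0,0) R2=(8,0,0)
Op 10: merge R0<->R2 -> R0=(8,0,0) R2=(8,0,0)
Op 11: merge R2<->R0 -> R2=(8,0,0) R0=(8,0,0)
Op 12: inc R1 by 5 -> R1=(0,20,0) value=20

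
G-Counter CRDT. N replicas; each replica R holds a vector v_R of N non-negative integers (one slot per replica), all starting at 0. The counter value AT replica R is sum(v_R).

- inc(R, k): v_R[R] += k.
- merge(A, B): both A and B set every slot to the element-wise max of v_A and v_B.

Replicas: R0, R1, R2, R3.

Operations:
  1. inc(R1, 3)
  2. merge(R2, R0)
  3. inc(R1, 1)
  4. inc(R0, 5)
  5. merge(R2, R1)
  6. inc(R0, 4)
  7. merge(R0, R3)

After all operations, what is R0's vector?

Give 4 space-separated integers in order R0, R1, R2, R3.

Op 1: inc R1 by 3 -> R1=(0,3,0,0) value=3
Op 2: merge R2<->R0 -> R2=(0,0,0,0) R0=(0,0,0,0)
Op 3: inc R1 by 1 -> R1=(0,4,0,0) value=4
Op 4: inc R0 by 5 -> R0=(5,0,0,0) value=5
Op 5: merge R2<->R1 -> R2=(0,4,0,0) R1=(0,4,0,0)
Op 6: inc R0 by 4 -> R0=(9,0,0,0) value=9
Op 7: merge R0<->R3 -> R0=(9,0,0,0) R3=(9,0,0,0)

Answer: 9 0 0 0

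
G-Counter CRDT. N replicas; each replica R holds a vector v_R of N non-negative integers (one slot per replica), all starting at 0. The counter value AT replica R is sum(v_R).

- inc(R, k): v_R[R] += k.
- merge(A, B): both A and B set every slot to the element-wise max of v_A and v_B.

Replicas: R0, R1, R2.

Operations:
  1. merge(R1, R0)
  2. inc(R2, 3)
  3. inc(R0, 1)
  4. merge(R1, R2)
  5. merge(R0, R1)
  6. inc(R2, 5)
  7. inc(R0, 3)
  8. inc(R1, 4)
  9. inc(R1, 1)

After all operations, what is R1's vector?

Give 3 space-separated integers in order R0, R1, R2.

Answer: 1 5 3

Derivation:
Op 1: merge R1<->R0 -> R1=(0,0,0) R0=(0,0,0)
Op 2: inc R2 by 3 -> R2=(0,0,3) value=3
Op 3: inc R0 by 1 -> R0=(1,0,0) value=1
Op 4: merge R1<->R2 -> R1=(0,0,3) R2=(0,0,3)
Op 5: merge R0<->R1 -> R0=(1,0,3) R1=(1,0,3)
Op 6: inc R2 by 5 -> R2=(0,0,8) value=8
Op 7: inc R0 by 3 -> R0=(4,0,3) value=7
Op 8: inc R1 by 4 -> R1=(1,4,3) value=8
Op 9: inc R1 by 1 -> R1=(1,5,3) value=9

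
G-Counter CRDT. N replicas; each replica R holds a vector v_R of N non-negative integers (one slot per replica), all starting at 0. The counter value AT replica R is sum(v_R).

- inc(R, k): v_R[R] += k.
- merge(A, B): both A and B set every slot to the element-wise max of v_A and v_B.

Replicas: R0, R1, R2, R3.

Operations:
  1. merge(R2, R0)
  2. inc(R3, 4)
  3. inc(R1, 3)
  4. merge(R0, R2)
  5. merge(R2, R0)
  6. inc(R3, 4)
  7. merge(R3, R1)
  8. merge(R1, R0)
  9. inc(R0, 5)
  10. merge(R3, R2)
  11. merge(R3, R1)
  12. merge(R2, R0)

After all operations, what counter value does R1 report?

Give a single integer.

Op 1: merge R2<->R0 -> R2=(0,0,0,0) R0=(0,0,0,0)
Op 2: inc R3 by 4 -> R3=(0,0,0,4) value=4
Op 3: inc R1 by 3 -> R1=(0,3,0,0) value=3
Op 4: merge R0<->R2 -> R0=(0,0,0,0) R2=(0,0,0,0)
Op 5: merge R2<->R0 -> R2=(0,0,0,0) R0=(0,0,0,0)
Op 6: inc R3 by 4 -> R3=(0,0,0,8) value=8
Op 7: merge R3<->R1 -> R3=(0,3,0,8) R1=(0,3,0,8)
Op 8: merge R1<->R0 -> R1=(0,3,0,8) R0=(0,3,0,8)
Op 9: inc R0 by 5 -> R0=(5,3,0,8) value=16
Op 10: merge R3<->R2 -> R3=(0,3,0,8) R2=(0,3,0,8)
Op 11: merge R3<->R1 -> R3=(0,3,0,8) R1=(0,3,0,8)
Op 12: merge R2<->R0 -> R2=(5,3,0,8) R0=(5,3,0,8)

Answer: 11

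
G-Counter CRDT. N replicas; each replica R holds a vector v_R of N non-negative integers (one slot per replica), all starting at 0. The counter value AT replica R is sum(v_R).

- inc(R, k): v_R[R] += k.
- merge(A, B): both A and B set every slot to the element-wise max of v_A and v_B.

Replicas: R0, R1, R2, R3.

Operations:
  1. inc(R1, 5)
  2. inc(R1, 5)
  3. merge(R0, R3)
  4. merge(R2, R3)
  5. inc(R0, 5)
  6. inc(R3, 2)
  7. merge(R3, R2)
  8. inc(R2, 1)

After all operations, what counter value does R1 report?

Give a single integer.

Answer: 10

Derivation:
Op 1: inc R1 by 5 -> R1=(0,5,0,0) value=5
Op 2: inc R1 by 5 -> R1=(0,10,0,0) value=10
Op 3: merge R0<->R3 -> R0=(0,0,0,0) R3=(0,0,0,0)
Op 4: merge R2<->R3 -> R2=(0,0,0,0) R3=(0,0,0,0)
Op 5: inc R0 by 5 -> R0=(5,0,0,0) value=5
Op 6: inc R3 by 2 -> R3=(0,0,0,2) value=2
Op 7: merge R3<->R2 -> R3=(0,0,0,2) R2=(0,0,0,2)
Op 8: inc R2 by 1 -> R2=(0,0,1,2) value=3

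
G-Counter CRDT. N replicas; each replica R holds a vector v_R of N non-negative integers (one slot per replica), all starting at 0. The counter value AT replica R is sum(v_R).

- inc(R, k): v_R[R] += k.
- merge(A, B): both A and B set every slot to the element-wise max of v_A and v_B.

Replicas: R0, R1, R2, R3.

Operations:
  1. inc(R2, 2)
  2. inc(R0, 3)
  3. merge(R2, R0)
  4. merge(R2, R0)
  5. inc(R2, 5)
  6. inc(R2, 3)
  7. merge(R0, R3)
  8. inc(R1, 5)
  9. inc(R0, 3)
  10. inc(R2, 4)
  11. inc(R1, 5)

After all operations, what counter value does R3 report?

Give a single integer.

Answer: 5

Derivation:
Op 1: inc R2 by 2 -> R2=(0,0,2,0) value=2
Op 2: inc R0 by 3 -> R0=(3,0,0,0) value=3
Op 3: merge R2<->R0 -> R2=(3,0,2,0) R0=(3,0,2,0)
Op 4: merge R2<->R0 -> R2=(3,0,2,0) R0=(3,0,2,0)
Op 5: inc R2 by 5 -> R2=(3,0,7,0) value=10
Op 6: inc R2 by 3 -> R2=(3,0,10,0) value=13
Op 7: merge R0<->R3 -> R0=(3,0,2,0) R3=(3,0,2,0)
Op 8: inc R1 by 5 -> R1=(0,5,0,0) value=5
Op 9: inc R0 by 3 -> R0=(6,0,2,0) value=8
Op 10: inc R2 by 4 -> R2=(3,0,14,0) value=17
Op 11: inc R1 by 5 -> R1=(0,10,0,0) value=10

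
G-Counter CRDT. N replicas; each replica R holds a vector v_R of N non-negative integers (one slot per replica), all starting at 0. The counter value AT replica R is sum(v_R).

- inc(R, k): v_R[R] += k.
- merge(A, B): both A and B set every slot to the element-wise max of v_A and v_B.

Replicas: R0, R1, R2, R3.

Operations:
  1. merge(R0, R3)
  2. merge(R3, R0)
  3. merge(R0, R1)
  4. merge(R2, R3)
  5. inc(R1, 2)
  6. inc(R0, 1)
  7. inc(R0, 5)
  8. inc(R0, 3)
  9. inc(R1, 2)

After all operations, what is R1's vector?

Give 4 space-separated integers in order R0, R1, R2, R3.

Answer: 0 4 0 0

Derivation:
Op 1: merge R0<->R3 -> R0=(0,0,0,0) R3=(0,0,0,0)
Op 2: merge R3<->R0 -> R3=(0,0,0,0) R0=(0,0,0,0)
Op 3: merge R0<->R1 -> R0=(0,0,0,0) R1=(0,0,0,0)
Op 4: merge R2<->R3 -> R2=(0,0,0,0) R3=(0,0,0,0)
Op 5: inc R1 by 2 -> R1=(0,2,0,0) value=2
Op 6: inc R0 by 1 -> R0=(1,0,0,0) value=1
Op 7: inc R0 by 5 -> R0=(6,0,0,0) value=6
Op 8: inc R0 by 3 -> R0=(9,0,0,0) value=9
Op 9: inc R1 by 2 -> R1=(0,4,0,0) value=4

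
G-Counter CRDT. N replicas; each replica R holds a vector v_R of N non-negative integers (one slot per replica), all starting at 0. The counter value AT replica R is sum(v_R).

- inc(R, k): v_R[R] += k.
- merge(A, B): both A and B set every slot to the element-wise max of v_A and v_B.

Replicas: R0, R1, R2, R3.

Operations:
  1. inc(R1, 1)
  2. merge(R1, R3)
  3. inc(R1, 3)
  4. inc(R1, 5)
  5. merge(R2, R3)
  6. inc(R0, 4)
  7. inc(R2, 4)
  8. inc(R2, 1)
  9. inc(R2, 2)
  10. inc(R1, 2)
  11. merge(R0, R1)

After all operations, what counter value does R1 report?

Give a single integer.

Answer: 15

Derivation:
Op 1: inc R1 by 1 -> R1=(0,1,0,0) value=1
Op 2: merge R1<->R3 -> R1=(0,1,0,0) R3=(0,1,0,0)
Op 3: inc R1 by 3 -> R1=(0,4,0,0) value=4
Op 4: inc R1 by 5 -> R1=(0,9,0,0) value=9
Op 5: merge R2<->R3 -> R2=(0,1,0,0) R3=(0,1,0,0)
Op 6: inc R0 by 4 -> R0=(4,0,0,0) value=4
Op 7: inc R2 by 4 -> R2=(0,1,4,0) value=5
Op 8: inc R2 by 1 -> R2=(0,1,5,0) value=6
Op 9: inc R2 by 2 -> R2=(0,1,7,0) value=8
Op 10: inc R1 by 2 -> R1=(0,11,0,0) value=11
Op 11: merge R0<->R1 -> R0=(4,11,0,0) R1=(4,11,0,0)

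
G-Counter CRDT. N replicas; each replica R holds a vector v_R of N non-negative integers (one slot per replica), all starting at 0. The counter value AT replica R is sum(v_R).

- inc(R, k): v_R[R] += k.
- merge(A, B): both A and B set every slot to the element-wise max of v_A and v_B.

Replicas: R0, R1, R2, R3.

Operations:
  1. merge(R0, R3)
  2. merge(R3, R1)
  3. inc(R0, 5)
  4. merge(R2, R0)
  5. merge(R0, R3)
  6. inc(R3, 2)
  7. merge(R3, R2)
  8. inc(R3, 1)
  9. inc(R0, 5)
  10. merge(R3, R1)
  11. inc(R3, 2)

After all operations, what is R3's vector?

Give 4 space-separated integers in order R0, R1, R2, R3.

Answer: 5 0 0 5

Derivation:
Op 1: merge R0<->R3 -> R0=(0,0,0,0) R3=(0,0,0,0)
Op 2: merge R3<->R1 -> R3=(0,0,0,0) R1=(0,0,0,0)
Op 3: inc R0 by 5 -> R0=(5,0,0,0) value=5
Op 4: merge R2<->R0 -> R2=(5,0,0,0) R0=(5,0,0,0)
Op 5: merge R0<->R3 -> R0=(5,0,0,0) R3=(5,0,0,0)
Op 6: inc R3 by 2 -> R3=(5,0,0,2) value=7
Op 7: merge R3<->R2 -> R3=(5,0,0,2) R2=(5,0,0,2)
Op 8: inc R3 by 1 -> R3=(5,0,0,3) value=8
Op 9: inc R0 by 5 -> R0=(10,0,0,0) value=10
Op 10: merge R3<->R1 -> R3=(5,0,0,3) R1=(5,0,0,3)
Op 11: inc R3 by 2 -> R3=(5,0,0,5) value=10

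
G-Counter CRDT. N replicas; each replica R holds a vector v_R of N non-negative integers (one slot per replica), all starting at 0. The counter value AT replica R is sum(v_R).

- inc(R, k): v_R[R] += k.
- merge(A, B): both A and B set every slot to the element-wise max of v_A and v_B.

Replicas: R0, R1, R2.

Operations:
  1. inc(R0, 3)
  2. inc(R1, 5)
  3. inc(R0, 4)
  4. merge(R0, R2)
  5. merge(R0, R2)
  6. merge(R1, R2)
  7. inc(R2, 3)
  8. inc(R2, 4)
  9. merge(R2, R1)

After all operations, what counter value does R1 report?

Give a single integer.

Answer: 19

Derivation:
Op 1: inc R0 by 3 -> R0=(3,0,0) value=3
Op 2: inc R1 by 5 -> R1=(0,5,0) value=5
Op 3: inc R0 by 4 -> R0=(7,0,0) value=7
Op 4: merge R0<->R2 -> R0=(7,0,0) R2=(7,0,0)
Op 5: merge R0<->R2 -> R0=(7,0,0) R2=(7,0,0)
Op 6: merge R1<->R2 -> R1=(7,5,0) R2=(7,5,0)
Op 7: inc R2 by 3 -> R2=(7,5,3) value=15
Op 8: inc R2 by 4 -> R2=(7,5,7) value=19
Op 9: merge R2<->R1 -> R2=(7,5,7) R1=(7,5,7)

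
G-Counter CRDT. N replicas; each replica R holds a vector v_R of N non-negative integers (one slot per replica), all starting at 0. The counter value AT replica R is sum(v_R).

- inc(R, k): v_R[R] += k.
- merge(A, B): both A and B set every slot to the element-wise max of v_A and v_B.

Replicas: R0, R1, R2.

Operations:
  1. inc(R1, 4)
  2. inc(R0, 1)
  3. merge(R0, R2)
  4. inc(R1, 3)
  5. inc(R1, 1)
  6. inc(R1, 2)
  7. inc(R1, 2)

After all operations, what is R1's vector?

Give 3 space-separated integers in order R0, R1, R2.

Op 1: inc R1 by 4 -> R1=(0,4,0) value=4
Op 2: inc R0 by 1 -> R0=(1,0,0) value=1
Op 3: merge R0<->R2 -> R0=(1,0,0) R2=(1,0,0)
Op 4: inc R1 by 3 -> R1=(0,7,0) value=7
Op 5: inc R1 by 1 -> R1=(0,8,0) value=8
Op 6: inc R1 by 2 -> R1=(0,10,0) value=10
Op 7: inc R1 by 2 -> R1=(0,12,0) value=12

Answer: 0 12 0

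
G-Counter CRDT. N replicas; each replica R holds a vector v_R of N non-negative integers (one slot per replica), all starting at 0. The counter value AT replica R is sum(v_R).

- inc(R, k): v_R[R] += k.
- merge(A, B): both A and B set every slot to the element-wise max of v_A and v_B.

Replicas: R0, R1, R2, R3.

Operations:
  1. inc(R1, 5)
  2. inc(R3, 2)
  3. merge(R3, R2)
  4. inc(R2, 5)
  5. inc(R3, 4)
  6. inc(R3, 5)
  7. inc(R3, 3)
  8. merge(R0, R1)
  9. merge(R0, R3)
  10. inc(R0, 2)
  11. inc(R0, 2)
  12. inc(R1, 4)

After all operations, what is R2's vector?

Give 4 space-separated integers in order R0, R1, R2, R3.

Op 1: inc R1 by 5 -> R1=(0,5,0,0) value=5
Op 2: inc R3 by 2 -> R3=(0,0,0,2) value=2
Op 3: merge R3<->R2 -> R3=(0,0,0,2) R2=(0,0,0,2)
Op 4: inc R2 by 5 -> R2=(0,0,5,2) value=7
Op 5: inc R3 by 4 -> R3=(0,0,0,6) value=6
Op 6: inc R3 by 5 -> R3=(0,0,0,11) value=11
Op 7: inc R3 by 3 -> R3=(0,0,0,14) value=14
Op 8: merge R0<->R1 -> R0=(0,5,0,0) R1=(0,5,0,0)
Op 9: merge R0<->R3 -> R0=(0,5,0,14) R3=(0,5,0,14)
Op 10: inc R0 by 2 -> R0=(2,5,0,14) value=21
Op 11: inc R0 by 2 -> R0=(4,5,0,14) value=23
Op 12: inc R1 by 4 -> R1=(0,9,0,0) value=9

Answer: 0 0 5 2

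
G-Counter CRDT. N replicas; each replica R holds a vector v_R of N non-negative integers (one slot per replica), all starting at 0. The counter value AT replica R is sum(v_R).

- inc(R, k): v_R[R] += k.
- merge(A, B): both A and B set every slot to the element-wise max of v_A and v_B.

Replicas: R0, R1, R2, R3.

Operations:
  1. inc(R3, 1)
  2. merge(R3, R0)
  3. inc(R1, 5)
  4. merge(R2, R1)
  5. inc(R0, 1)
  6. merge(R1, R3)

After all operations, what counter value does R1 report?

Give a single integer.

Answer: 6

Derivation:
Op 1: inc R3 by 1 -> R3=(0,0,0,1) value=1
Op 2: merge R3<->R0 -> R3=(0,0,0,1) R0=(0,0,0,1)
Op 3: inc R1 by 5 -> R1=(0,5,0,0) value=5
Op 4: merge R2<->R1 -> R2=(0,5,0,0) R1=(0,5,0,0)
Op 5: inc R0 by 1 -> R0=(1,0,0,1) value=2
Op 6: merge R1<->R3 -> R1=(0,5,0,1) R3=(0,5,0,1)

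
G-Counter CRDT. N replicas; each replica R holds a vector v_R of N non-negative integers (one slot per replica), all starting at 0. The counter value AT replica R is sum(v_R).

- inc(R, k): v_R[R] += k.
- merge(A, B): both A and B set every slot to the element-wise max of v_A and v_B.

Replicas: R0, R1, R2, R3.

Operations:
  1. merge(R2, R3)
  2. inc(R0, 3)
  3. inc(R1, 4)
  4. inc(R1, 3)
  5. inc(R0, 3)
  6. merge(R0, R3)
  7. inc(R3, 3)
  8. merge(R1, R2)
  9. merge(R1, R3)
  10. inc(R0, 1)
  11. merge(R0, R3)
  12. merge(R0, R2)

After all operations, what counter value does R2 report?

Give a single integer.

Op 1: merge R2<->R3 -> R2=(0,0,0,0) R3=(0,0,0,0)
Op 2: inc R0 by 3 -> R0=(3,0,0,0) value=3
Op 3: inc R1 by 4 -> R1=(0,4,0,0) value=4
Op 4: inc R1 by 3 -> R1=(0,7,0,0) value=7
Op 5: inc R0 by 3 -> R0=(6,0,0,0) value=6
Op 6: merge R0<->R3 -> R0=(6,0,0,0) R3=(6,0,0,0)
Op 7: inc R3 by 3 -> R3=(6,0,0,3) value=9
Op 8: merge R1<->R2 -> R1=(0,7,0,0) R2=(0,7,0,0)
Op 9: merge R1<->R3 -> R1=(6,7,0,3) R3=(6,7,0,3)
Op 10: inc R0 by 1 -> R0=(7,0,0,0) value=7
Op 11: merge R0<->R3 -> R0=(7,7,0,3) R3=(7,7,0,3)
Op 12: merge R0<->R2 -> R0=(7,7,0,3) R2=(7,7,0,3)

Answer: 17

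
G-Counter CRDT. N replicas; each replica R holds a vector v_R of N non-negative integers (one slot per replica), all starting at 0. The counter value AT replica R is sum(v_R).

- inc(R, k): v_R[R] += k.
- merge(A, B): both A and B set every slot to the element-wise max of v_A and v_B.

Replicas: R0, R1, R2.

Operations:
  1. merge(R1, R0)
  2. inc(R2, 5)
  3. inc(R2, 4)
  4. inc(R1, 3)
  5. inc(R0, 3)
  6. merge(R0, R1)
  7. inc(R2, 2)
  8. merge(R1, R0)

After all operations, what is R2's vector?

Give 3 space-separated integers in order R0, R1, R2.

Answer: 0 0 11

Derivation:
Op 1: merge R1<->R0 -> R1=(0,0,0) R0=(0,0,0)
Op 2: inc R2 by 5 -> R2=(0,0,5) value=5
Op 3: inc R2 by 4 -> R2=(0,0,9) value=9
Op 4: inc R1 by 3 -> R1=(0,3,0) value=3
Op 5: inc R0 by 3 -> R0=(3,0,0) value=3
Op 6: merge R0<->R1 -> R0=(3,3,0) R1=(3,3,0)
Op 7: inc R2 by 2 -> R2=(0,0,11) value=11
Op 8: merge R1<->R0 -> R1=(3,3,0) R0=(3,3,0)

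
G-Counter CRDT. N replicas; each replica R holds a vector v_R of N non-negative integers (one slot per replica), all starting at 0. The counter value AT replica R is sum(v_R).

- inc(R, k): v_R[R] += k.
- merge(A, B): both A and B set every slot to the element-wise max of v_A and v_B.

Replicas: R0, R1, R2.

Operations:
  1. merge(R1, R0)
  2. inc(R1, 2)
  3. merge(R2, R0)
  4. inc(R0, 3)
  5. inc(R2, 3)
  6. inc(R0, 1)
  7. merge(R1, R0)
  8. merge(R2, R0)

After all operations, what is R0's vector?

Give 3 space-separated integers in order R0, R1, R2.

Op 1: merge R1<->R0 -> R1=(0,0,0) R0=(0,0,0)
Op 2: inc R1 by 2 -> R1=(0,2,0) value=2
Op 3: merge R2<->R0 -> R2=(0,0,0) R0=(0,0,0)
Op 4: inc R0 by 3 -> R0=(3,0,0) value=3
Op 5: inc R2 by 3 -> R2=(0,0,3) value=3
Op 6: inc R0 by 1 -> R0=(4,0,0) value=4
Op 7: merge R1<->R0 -> R1=(4,2,0) R0=(4,2,0)
Op 8: merge R2<->R0 -> R2=(4,2,3) R0=(4,2,3)

Answer: 4 2 3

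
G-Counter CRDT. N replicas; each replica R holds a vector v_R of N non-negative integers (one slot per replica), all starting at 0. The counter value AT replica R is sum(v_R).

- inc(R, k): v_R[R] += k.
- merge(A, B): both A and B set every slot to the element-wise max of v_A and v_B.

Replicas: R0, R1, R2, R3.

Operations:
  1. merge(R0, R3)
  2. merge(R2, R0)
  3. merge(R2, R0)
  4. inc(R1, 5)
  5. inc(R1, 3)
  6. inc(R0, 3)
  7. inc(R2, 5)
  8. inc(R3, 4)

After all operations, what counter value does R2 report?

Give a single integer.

Answer: 5

Derivation:
Op 1: merge R0<->R3 -> R0=(0,0,0,0) R3=(0,0,0,0)
Op 2: merge R2<->R0 -> R2=(0,0,0,0) R0=(0,0,0,0)
Op 3: merge R2<->R0 -> R2=(0,0,0,0) R0=(0,0,0,0)
Op 4: inc R1 by 5 -> R1=(0,5,0,0) value=5
Op 5: inc R1 by 3 -> R1=(0,8,0,0) value=8
Op 6: inc R0 by 3 -> R0=(3,0,0,0) value=3
Op 7: inc R2 by 5 -> R2=(0,0,5,0) value=5
Op 8: inc R3 by 4 -> R3=(0,0,0,4) value=4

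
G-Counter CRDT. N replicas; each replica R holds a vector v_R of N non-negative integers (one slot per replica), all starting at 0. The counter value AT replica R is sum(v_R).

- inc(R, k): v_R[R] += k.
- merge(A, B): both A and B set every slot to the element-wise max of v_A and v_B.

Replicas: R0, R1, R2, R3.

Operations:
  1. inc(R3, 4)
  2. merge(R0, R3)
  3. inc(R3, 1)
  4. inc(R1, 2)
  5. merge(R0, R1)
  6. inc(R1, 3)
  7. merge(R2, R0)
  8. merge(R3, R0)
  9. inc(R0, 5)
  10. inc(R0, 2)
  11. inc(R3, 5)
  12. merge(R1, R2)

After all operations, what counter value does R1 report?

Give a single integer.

Op 1: inc R3 by 4 -> R3=(0,0,0,4) value=4
Op 2: merge R0<->R3 -> R0=(0,0,0,4) R3=(0,0,0,4)
Op 3: inc R3 by 1 -> R3=(0,0,0,5) value=5
Op 4: inc R1 by 2 -> R1=(0,2,0,0) value=2
Op 5: merge R0<->R1 -> R0=(0,2,0,4) R1=(0,2,0,4)
Op 6: inc R1 by 3 -> R1=(0,5,0,4) value=9
Op 7: merge R2<->R0 -> R2=(0,2,0,4) R0=(0,2,0,4)
Op 8: merge R3<->R0 -> R3=(0,2,0,5) R0=(0,2,0,5)
Op 9: inc R0 by 5 -> R0=(5,2,0,5) value=12
Op 10: inc R0 by 2 -> R0=(7,2,0,5) value=14
Op 11: inc R3 by 5 -> R3=(0,2,0,10) value=12
Op 12: merge R1<->R2 -> R1=(0,5,0,4) R2=(0,5,0,4)

Answer: 9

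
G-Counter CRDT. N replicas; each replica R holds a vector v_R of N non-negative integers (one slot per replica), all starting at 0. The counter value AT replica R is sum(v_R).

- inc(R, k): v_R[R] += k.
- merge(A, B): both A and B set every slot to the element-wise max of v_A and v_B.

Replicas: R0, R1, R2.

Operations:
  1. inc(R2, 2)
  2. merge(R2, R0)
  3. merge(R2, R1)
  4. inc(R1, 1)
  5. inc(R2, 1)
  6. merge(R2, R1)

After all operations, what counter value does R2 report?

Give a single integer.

Answer: 4

Derivation:
Op 1: inc R2 by 2 -> R2=(0,0,2) value=2
Op 2: merge R2<->R0 -> R2=(0,0,2) R0=(0,0,2)
Op 3: merge R2<->R1 -> R2=(0,0,2) R1=(0,0,2)
Op 4: inc R1 by 1 -> R1=(0,1,2) value=3
Op 5: inc R2 by 1 -> R2=(0,0,3) value=3
Op 6: merge R2<->R1 -> R2=(0,1,3) R1=(0,1,3)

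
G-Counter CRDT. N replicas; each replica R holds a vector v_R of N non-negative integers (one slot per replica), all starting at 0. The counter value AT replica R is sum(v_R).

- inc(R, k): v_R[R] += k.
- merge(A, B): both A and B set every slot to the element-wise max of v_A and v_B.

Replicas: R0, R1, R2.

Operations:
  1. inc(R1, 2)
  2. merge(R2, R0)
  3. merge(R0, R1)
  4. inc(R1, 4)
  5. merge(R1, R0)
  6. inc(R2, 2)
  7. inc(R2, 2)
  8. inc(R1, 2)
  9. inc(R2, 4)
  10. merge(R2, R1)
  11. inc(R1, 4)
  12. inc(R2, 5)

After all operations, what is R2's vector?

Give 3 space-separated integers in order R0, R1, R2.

Op 1: inc R1 by 2 -> R1=(0,2,0) value=2
Op 2: merge R2<->R0 -> R2=(0,0,0) R0=(0,0,0)
Op 3: merge R0<->R1 -> R0=(0,2,0) R1=(0,2,0)
Op 4: inc R1 by 4 -> R1=(0,6,0) value=6
Op 5: merge R1<->R0 -> R1=(0,6,0) R0=(0,6,0)
Op 6: inc R2 by 2 -> R2=(0,0,2) value=2
Op 7: inc R2 by 2 -> R2=(0,0,4) value=4
Op 8: inc R1 by 2 -> R1=(0,8,0) value=8
Op 9: inc R2 by 4 -> R2=(0,0,8) value=8
Op 10: merge R2<->R1 -> R2=(0,8,8) R1=(0,8,8)
Op 11: inc R1 by 4 -> R1=(0,12,8) value=20
Op 12: inc R2 by 5 -> R2=(0,8,13) value=21

Answer: 0 8 13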